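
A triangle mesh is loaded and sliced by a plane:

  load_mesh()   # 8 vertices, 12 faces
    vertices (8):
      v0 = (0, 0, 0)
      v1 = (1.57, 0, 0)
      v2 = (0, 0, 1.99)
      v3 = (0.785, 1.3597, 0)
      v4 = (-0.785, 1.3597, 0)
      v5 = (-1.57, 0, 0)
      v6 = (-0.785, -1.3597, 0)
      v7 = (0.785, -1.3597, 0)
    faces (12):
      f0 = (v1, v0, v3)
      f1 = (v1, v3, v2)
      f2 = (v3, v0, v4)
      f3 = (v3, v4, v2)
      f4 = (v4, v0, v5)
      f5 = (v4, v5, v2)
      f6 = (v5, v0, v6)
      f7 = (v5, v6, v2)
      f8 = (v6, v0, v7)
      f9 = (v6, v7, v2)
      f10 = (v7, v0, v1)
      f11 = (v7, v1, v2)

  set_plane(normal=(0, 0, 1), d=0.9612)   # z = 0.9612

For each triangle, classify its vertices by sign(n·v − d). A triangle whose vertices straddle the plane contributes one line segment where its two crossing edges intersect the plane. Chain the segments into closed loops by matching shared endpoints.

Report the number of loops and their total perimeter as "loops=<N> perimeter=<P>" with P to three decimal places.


loops=1 perimeter=4.870

Straddling triangles (6 of 12):
  (v1,v3,v2) [--+] → (0.405833, 0.702944, 0.9612)–(0.811666, 0, 0.9612)  len=0.8117
  (v3,v4,v2) [--+] → (-0.405833, 0.702944, 0.9612)–(0.405833, 0.702944, 0.9612)  len=0.8117
  (v4,v5,v2) [--+] → (-0.811666, 0, 0.9612)–(-0.405833, 0.702944, 0.9612)  len=0.8117
  (v5,v6,v2) [--+] → (-0.405833, -0.702944, 0.9612)–(-0.811666, 0, 0.9612)  len=0.8117
  (v6,v7,v2) [--+] → (0.405833, -0.702944, 0.9612)–(-0.405833, -0.702944, 0.9612)  len=0.8117
  (v7,v1,v2) [--+] → (0.811666, 0, 0.9612)–(0.405833, -0.702944, 0.9612)  len=0.8117

Chained into 1 loop(s):
  loop 1: 6 segments, perimeter = 4.8701
Total perimeter = 4.870


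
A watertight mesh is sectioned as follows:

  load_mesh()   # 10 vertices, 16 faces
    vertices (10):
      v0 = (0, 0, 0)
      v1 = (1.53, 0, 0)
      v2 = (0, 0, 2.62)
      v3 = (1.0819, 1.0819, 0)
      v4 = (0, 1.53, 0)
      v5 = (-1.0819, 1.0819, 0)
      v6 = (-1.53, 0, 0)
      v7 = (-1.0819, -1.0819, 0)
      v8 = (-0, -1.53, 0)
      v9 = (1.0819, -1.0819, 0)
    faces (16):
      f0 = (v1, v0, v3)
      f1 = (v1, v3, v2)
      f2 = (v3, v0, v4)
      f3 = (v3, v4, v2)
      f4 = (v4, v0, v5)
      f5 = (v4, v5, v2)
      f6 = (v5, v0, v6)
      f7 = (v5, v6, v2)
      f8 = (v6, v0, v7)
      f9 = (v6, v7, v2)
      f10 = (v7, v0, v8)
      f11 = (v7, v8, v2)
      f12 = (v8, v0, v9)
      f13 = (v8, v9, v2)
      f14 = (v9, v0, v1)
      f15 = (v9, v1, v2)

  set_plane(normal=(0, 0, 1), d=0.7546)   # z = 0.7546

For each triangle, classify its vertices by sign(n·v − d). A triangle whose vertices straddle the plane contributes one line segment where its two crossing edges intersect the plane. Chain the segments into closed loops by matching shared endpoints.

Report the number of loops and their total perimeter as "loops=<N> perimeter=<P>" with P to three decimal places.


Straddling triangles (8 of 16):
  (v1,v3,v2) [--+] → (0.770296, 0.770296, 0.7546)–(1.08934, 0, 0.7546)  len=0.8338
  (v3,v4,v2) [--+] → (0, 1.08934, 0.7546)–(0.770296, 0.770296, 0.7546)  len=0.8338
  (v4,v5,v2) [--+] → (-0.770296, 0.770296, 0.7546)–(0, 1.08934, 0.7546)  len=0.8338
  (v5,v6,v2) [--+] → (-1.08934, 0, 0.7546)–(-0.770296, 0.770296, 0.7546)  len=0.8338
  (v6,v7,v2) [--+] → (-0.770296, -0.770296, 0.7546)–(-1.08934, 0, 0.7546)  len=0.8338
  (v7,v8,v2) [--+] → (0, -1.08934, 0.7546)–(-0.770296, -0.770296, 0.7546)  len=0.8338
  (v8,v9,v2) [--+] → (0.770296, -0.770296, 0.7546)–(0, -1.08934, 0.7546)  len=0.8338
  (v9,v1,v2) [--+] → (1.08934, 0, 0.7546)–(0.770296, -0.770296, 0.7546)  len=0.8338

Chained into 1 loop(s):
  loop 1: 8 segments, perimeter = 6.6700
Total perimeter = 6.670

loops=1 perimeter=6.670


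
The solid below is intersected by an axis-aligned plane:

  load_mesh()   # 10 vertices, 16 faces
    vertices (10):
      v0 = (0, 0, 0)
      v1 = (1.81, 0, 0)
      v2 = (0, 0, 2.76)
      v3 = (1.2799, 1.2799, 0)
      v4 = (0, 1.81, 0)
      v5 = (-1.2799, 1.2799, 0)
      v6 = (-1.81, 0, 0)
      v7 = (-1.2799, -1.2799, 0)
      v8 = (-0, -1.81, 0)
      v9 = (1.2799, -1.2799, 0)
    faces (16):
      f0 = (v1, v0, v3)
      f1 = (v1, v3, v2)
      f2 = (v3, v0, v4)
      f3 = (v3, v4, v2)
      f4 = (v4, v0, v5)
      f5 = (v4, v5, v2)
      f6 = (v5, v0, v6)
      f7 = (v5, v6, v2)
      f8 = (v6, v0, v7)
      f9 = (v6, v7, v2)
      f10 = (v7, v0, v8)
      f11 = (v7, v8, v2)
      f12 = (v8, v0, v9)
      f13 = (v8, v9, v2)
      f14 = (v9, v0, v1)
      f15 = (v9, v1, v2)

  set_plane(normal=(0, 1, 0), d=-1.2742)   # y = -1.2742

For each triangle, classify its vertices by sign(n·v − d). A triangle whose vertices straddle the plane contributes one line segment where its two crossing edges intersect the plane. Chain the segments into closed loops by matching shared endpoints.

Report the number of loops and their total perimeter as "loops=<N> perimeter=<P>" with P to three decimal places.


Straddling triangles (8 of 16):
  (v6,v0,v7) [++-] → (-1.2742, -1.2742, 0)–(-1.28226, -1.2742, 0)  len=0.0081
  (v6,v7,v2) [+-+] → (-1.28226, -1.2742, 0)–(-1.2742, -1.2742, 0.0122916)  len=0.0147
  (v7,v0,v8) [-+-] → (-1.2742, -1.2742, 0)–(0, -1.2742, 0)  len=1.2742
  (v7,v8,v2) [--+] → (0, -1.2742, 0.817021)–(-1.2742, -1.2742, 0.0122916)  len=1.5070
  (v8,v0,v9) [-+-] → (0, -1.2742, 0)–(1.2742, -1.2742, 0)  len=1.2742
  (v8,v9,v2) [--+] → (1.2742, -1.2742, 0.0122916)–(0, -1.2742, 0.817021)  len=1.5070
  (v9,v0,v1) [-++] → (1.2742, -1.2742, 0)–(1.28226, -1.2742, 0)  len=0.0081
  (v9,v1,v2) [-++] → (1.28226, -1.2742, 0)–(1.2742, -1.2742, 0.0122916)  len=0.0147

Chained into 1 loop(s):
  loop 1: 8 segments, perimeter = 5.6080
Total perimeter = 5.608

loops=1 perimeter=5.608


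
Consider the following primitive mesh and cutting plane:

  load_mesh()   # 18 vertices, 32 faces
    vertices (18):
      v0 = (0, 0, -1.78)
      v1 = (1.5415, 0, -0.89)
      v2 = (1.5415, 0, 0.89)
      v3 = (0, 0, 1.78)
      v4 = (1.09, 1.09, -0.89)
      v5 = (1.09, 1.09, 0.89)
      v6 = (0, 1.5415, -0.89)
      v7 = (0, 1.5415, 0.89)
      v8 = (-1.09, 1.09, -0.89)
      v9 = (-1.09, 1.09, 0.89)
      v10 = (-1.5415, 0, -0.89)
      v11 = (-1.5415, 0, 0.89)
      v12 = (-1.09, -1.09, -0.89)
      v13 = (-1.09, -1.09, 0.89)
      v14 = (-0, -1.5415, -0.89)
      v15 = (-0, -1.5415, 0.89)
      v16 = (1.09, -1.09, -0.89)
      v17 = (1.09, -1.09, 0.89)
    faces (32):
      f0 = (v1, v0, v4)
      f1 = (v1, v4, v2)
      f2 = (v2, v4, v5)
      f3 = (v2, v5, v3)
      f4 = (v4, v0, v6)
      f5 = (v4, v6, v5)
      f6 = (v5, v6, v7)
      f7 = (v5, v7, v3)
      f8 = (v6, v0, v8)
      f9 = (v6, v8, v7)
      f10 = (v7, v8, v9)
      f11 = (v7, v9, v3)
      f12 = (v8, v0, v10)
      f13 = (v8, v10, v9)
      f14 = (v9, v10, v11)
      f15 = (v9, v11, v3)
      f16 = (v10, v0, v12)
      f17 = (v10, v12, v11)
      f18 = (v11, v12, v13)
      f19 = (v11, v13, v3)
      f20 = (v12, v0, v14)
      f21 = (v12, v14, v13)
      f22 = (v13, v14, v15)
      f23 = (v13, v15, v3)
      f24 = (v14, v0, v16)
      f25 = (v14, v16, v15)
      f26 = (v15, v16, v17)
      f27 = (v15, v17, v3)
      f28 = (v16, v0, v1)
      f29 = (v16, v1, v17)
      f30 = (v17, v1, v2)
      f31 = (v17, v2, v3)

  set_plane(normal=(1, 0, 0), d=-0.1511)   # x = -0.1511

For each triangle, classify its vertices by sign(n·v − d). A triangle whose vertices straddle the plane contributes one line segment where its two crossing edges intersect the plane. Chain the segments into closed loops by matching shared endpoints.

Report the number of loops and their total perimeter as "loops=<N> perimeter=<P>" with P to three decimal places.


loops=1 perimeter=10.314

Straddling triangles (12 of 32):
  (v6,v0,v8) [++-] → (-0.1511, 0.1511, -1.65662)–(-0.1511, 1.47891, -0.89)  len=1.5332
  (v6,v8,v7) [+-+] → (-0.1511, 1.47891, -0.89)–(-0.1511, 1.47891, 0.64325)  len=1.5332
  (v7,v8,v9) [+--] → (-0.1511, 1.47891, 0.64325)–(-0.1511, 1.47891, 0.89)  len=0.2468
  (v7,v9,v3) [+-+] → (-0.1511, 1.47891, 0.89)–(-0.1511, 0.1511, 1.65662)  len=1.5332
  (v8,v0,v10) [-+-] → (-0.1511, 0.1511, -1.65662)–(-0.1511, 0, -1.69276)  len=0.1554
  (v9,v11,v3) [--+] → (-0.1511, 0, 1.69276)–(-0.1511, 0.1511, 1.65662)  len=0.1554
  (v10,v0,v12) [-+-] → (-0.1511, 0, -1.69276)–(-0.1511, -0.1511, -1.65662)  len=0.1554
  (v11,v13,v3) [--+] → (-0.1511, -0.1511, 1.65662)–(-0.1511, 0, 1.69276)  len=0.1554
  (v12,v0,v14) [-++] → (-0.1511, -0.1511, -1.65662)–(-0.1511, -1.47891, -0.89)  len=1.5332
  (v12,v14,v13) [-+-] → (-0.1511, -1.47891, -0.89)–(-0.1511, -1.47891, -0.64325)  len=0.2468
  (v13,v14,v15) [-++] → (-0.1511, -1.47891, -0.64325)–(-0.1511, -1.47891, 0.89)  len=1.5332
  (v13,v15,v3) [-++] → (-0.1511, -1.47891, 0.89)–(-0.1511, -0.1511, 1.65662)  len=1.5332

Chained into 1 loop(s):
  loop 1: 12 segments, perimeter = 10.3144
Total perimeter = 10.314


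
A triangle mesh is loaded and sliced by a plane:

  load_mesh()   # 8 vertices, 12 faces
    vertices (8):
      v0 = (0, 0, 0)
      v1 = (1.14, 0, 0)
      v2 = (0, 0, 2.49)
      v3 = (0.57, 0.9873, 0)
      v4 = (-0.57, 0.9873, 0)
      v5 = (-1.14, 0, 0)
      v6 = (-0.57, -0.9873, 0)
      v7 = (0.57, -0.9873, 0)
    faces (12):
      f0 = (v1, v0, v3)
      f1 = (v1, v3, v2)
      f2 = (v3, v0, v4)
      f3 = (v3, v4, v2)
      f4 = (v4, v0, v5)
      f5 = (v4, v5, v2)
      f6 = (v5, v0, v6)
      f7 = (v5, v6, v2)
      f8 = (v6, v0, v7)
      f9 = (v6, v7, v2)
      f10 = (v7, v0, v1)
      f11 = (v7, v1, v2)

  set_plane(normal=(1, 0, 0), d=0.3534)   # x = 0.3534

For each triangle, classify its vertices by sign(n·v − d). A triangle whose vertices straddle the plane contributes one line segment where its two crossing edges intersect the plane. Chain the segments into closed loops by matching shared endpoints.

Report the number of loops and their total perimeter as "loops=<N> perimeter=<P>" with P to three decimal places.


loops=1 perimeter=5.981

Straddling triangles (8 of 12):
  (v1,v0,v3) [+-+] → (0.3534, 0, 0)–(0.3534, 0.612126, 0)  len=0.6121
  (v1,v3,v2) [++-] → (0.3534, 0.612126, 0.9462)–(0.3534, 0, 1.7181)  len=0.9852
  (v3,v0,v4) [+--] → (0.3534, 0.612126, 0)–(0.3534, 0.9873, 0)  len=0.3752
  (v3,v4,v2) [+--] → (0.3534, 0.9873, 0)–(0.3534, 0.612126, 0.9462)  len=1.0179
  (v6,v0,v7) [--+] → (0.3534, -0.612126, 0)–(0.3534, -0.9873, 0)  len=0.3752
  (v6,v7,v2) [-+-] → (0.3534, -0.9873, 0)–(0.3534, -0.612126, 0.9462)  len=1.0179
  (v7,v0,v1) [+-+] → (0.3534, -0.612126, 0)–(0.3534, 0, 0)  len=0.6121
  (v7,v1,v2) [++-] → (0.3534, 0, 1.7181)–(0.3534, -0.612126, 0.9462)  len=0.9852

Chained into 1 loop(s):
  loop 1: 8 segments, perimeter = 5.9806
Total perimeter = 5.981


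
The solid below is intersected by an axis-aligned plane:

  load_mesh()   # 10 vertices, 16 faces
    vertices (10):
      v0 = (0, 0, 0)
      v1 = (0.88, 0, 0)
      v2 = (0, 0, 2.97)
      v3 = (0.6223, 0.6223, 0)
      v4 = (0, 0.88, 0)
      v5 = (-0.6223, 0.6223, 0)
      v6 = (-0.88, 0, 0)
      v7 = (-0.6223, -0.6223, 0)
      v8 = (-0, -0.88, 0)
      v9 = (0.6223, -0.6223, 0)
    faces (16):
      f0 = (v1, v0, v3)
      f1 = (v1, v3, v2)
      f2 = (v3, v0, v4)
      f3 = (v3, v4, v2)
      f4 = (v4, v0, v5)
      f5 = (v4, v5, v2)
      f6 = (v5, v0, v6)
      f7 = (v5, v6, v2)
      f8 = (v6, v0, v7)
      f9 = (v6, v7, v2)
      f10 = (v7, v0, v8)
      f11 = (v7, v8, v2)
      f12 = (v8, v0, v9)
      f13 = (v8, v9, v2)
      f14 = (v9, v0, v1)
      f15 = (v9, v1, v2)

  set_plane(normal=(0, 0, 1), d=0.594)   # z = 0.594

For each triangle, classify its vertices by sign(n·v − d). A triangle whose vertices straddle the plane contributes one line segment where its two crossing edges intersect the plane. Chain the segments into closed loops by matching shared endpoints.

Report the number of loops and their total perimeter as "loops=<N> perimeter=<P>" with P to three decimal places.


Straddling triangles (8 of 16):
  (v1,v3,v2) [--+] → (0.49784, 0.49784, 0.594)–(0.704, 0, 0.594)  len=0.5388
  (v3,v4,v2) [--+] → (0, 0.704, 0.594)–(0.49784, 0.49784, 0.594)  len=0.5388
  (v4,v5,v2) [--+] → (-0.49784, 0.49784, 0.594)–(0, 0.704, 0.594)  len=0.5388
  (v5,v6,v2) [--+] → (-0.704, 0, 0.594)–(-0.49784, 0.49784, 0.594)  len=0.5388
  (v6,v7,v2) [--+] → (-0.49784, -0.49784, 0.594)–(-0.704, 0, 0.594)  len=0.5388
  (v7,v8,v2) [--+] → (0, -0.704, 0.594)–(-0.49784, -0.49784, 0.594)  len=0.5388
  (v8,v9,v2) [--+] → (0.49784, -0.49784, 0.594)–(0, -0.704, 0.594)  len=0.5388
  (v9,v1,v2) [--+] → (0.704, 0, 0.594)–(0.49784, -0.49784, 0.594)  len=0.5388

Chained into 1 loop(s):
  loop 1: 8 segments, perimeter = 4.3107
Total perimeter = 4.311

loops=1 perimeter=4.311


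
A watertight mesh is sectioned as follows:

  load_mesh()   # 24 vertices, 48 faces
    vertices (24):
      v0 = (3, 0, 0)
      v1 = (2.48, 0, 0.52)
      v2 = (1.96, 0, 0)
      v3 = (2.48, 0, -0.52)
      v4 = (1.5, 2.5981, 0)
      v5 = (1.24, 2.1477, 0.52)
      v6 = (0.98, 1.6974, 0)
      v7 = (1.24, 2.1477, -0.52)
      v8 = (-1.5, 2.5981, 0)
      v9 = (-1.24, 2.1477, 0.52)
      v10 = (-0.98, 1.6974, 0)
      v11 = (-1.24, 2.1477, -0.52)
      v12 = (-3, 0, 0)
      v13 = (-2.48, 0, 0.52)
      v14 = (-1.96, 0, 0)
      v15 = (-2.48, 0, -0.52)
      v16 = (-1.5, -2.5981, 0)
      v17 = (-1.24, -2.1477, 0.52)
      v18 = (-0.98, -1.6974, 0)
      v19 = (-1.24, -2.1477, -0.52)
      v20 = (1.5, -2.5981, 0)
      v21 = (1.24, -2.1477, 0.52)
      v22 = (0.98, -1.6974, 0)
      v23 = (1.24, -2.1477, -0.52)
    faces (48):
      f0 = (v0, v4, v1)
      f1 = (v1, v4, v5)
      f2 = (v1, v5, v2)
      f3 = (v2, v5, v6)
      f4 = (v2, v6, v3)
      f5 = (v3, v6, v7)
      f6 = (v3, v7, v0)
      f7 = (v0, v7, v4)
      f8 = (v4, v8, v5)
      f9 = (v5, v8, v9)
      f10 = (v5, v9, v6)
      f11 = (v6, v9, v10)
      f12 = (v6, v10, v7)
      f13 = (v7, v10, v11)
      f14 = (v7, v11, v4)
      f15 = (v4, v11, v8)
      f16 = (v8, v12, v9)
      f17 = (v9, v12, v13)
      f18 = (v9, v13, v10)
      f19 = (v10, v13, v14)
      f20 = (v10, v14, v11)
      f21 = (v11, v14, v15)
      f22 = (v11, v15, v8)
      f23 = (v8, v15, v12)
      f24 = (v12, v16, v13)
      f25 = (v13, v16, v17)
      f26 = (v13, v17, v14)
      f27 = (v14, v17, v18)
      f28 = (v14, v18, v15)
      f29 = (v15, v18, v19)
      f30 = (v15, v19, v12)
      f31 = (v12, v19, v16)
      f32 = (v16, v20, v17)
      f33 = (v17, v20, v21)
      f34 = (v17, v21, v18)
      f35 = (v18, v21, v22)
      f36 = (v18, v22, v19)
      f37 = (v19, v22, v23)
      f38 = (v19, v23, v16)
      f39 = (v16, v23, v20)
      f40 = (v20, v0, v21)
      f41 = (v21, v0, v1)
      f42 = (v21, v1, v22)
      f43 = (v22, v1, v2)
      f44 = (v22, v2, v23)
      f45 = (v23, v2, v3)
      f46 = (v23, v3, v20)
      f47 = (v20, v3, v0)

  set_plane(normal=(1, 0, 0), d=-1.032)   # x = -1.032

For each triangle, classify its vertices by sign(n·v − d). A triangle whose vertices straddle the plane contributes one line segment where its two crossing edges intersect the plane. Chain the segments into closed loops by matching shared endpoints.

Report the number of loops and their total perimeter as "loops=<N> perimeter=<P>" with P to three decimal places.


loops=2 perimeter=5.785

Straddling triangles (20 of 48):
  (v4,v8,v5) [+-+] → (-1.032, 2.5981, 0)–(-1.032, 2.52117, 0.0888175)  len=0.1175
  (v5,v8,v9) [+--] → (-1.032, 2.52117, 0.0888175)–(-1.032, 2.1477, 0.52)  len=0.5704
  (v5,v9,v6) [+-+] → (-1.032, 2.1477, 0.52)–(-1.032, 2.10551, 0.471279)  len=0.0644
  (v6,v9,v10) [+-+] → (-1.032, 2.10551, 0.471279)–(-1.032, 1.78746, 0.104)  len=0.4858
  (v7,v10,v11) [++-] → (-1.032, 1.78746, -0.104)–(-1.032, 2.1477, -0.52)  len=0.5503
  (v7,v11,v4) [+-+] → (-1.032, 2.1477, -0.52)–(-1.032, 2.18189, -0.480526)  len=0.0522
  (v4,v11,v8) [+--] → (-1.032, 2.18189, -0.480526)–(-1.032, 2.5981, 0)  len=0.6357
  (v9,v13,v10) [--+] → (-1.032, 1.63856, 0.0180267)–(-1.032, 1.78746, 0.104)  len=0.1719
  (v10,v13,v14) [+--] → (-1.032, 1.63856, 0.0180267)–(-1.032, 1.60733, 0)  len=0.0361
  (v10,v14,v11) [+--] → (-1.032, 1.60733, 0)–(-1.032, 1.78746, -0.104)  len=0.2080
  (v14,v17,v18) [--+] → (-1.032, -1.78746, 0.104)–(-1.032, -1.60733, 0)  len=0.2080
  (v14,v18,v15) [-+-] → (-1.032, -1.60733, 0)–(-1.032, -1.63856, -0.0180267)  len=0.0361
  (v15,v18,v19) [-+-] → (-1.032, -1.63856, -0.0180267)–(-1.032, -1.78746, -0.104)  len=0.1719
  (v16,v20,v17) [-+-] → (-1.032, -2.5981, 0)–(-1.032, -2.18189, 0.480526)  len=0.6357
  (v17,v20,v21) [-++] → (-1.032, -2.18189, 0.480526)–(-1.032, -2.1477, 0.52)  len=0.0522
  (v17,v21,v18) [-++] → (-1.032, -2.1477, 0.52)–(-1.032, -1.78746, 0.104)  len=0.5503
  (v18,v22,v19) [++-] → (-1.032, -2.10551, -0.471279)–(-1.032, -1.78746, -0.104)  len=0.4858
  (v19,v22,v23) [-++] → (-1.032, -2.10551, -0.471279)–(-1.032, -2.1477, -0.52)  len=0.0644
  (v19,v23,v16) [-+-] → (-1.032, -2.1477, -0.52)–(-1.032, -2.52117, -0.0888175)  len=0.5704
  (v16,v23,v20) [-++] → (-1.032, -2.52117, -0.0888175)–(-1.032, -2.5981, 0)  len=0.1175

Chained into 2 loop(s):
  loop 1: 10 segments, perimeter = 2.8925
  loop 2: 10 segments, perimeter = 2.8925
Total perimeter = 5.785


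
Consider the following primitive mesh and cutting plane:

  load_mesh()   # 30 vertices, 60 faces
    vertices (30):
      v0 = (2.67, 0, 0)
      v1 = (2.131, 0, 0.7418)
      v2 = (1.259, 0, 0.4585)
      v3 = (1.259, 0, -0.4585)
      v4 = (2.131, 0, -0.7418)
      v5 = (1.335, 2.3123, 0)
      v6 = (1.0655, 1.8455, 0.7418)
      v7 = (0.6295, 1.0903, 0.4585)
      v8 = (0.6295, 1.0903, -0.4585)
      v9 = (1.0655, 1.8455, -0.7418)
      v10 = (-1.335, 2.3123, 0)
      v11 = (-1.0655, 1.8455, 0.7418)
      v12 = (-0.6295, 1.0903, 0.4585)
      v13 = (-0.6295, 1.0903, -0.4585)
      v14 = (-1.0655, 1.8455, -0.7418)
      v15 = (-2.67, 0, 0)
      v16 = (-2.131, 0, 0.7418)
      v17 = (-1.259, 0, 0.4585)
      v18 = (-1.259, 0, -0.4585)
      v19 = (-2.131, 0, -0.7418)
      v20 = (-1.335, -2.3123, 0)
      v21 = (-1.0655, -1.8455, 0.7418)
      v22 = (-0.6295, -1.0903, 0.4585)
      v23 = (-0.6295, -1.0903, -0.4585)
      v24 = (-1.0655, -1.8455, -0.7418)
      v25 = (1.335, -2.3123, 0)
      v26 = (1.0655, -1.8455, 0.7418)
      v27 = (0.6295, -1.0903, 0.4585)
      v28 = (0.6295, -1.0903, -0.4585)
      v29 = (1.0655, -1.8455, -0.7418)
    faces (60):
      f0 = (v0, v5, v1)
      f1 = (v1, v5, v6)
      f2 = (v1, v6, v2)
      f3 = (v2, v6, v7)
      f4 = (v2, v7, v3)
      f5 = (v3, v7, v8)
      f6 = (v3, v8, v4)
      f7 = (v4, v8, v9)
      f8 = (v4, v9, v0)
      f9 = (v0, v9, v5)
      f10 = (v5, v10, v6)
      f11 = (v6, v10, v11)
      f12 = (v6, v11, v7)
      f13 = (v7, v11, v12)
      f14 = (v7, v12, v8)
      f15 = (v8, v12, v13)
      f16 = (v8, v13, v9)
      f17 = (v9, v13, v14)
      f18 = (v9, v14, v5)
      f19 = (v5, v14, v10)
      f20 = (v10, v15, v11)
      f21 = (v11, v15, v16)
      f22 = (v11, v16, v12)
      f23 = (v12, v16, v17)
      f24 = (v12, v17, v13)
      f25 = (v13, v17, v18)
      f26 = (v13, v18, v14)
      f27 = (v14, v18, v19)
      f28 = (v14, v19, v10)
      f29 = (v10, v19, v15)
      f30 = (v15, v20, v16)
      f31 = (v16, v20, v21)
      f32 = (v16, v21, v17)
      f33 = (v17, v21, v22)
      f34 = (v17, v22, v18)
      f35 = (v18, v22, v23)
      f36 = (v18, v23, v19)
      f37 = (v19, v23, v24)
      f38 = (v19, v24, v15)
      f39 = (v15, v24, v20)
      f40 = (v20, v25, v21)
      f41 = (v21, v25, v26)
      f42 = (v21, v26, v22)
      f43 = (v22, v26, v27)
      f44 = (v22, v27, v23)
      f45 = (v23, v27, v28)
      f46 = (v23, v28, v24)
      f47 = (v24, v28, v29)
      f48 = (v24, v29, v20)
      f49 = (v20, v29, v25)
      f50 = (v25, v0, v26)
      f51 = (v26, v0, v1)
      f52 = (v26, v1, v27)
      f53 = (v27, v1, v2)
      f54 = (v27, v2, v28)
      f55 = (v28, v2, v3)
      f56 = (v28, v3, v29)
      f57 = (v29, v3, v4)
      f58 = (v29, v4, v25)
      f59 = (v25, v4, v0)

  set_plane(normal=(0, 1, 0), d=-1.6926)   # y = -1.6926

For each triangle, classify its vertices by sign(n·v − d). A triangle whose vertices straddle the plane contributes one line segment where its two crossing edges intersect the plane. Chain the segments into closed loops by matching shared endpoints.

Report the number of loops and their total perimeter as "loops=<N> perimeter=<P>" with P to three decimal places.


loops=1 perimeter=8.319

Straddling triangles (18 of 60):
  (v15,v20,v16) [+-+] → (-1.69278, -1.6926, 0)–(-1.54833, -1.6926, 0.198804)  len=0.2457
  (v16,v20,v21) [+--] → (-1.54833, -1.6926, 0.198804)–(-1.15378, -1.6926, 0.7418)  len=0.6712
  (v16,v21,v17) [+-+] → (-1.15378, -1.6926, 0.7418)–(-1.08153, -1.6926, 0.718329)  len=0.0760
  (v17,v21,v22) [+-+] → (-1.08153, -1.6926, 0.718329)–(-0.977226, -1.6926, 0.684442)  len=0.1097
  (v19,v23,v24) [++-] → (-0.977226, -1.6926, -0.684442)–(-1.15378, -1.6926, -0.7418)  len=0.1856
  (v19,v24,v15) [+-+] → (-1.15378, -1.6926, -0.7418)–(-1.19843, -1.6926, -0.680342)  len=0.0760
  (v15,v24,v20) [+--] → (-1.19843, -1.6926, -0.680342)–(-1.69278, -1.6926, 0)  len=0.8410
  (v21,v26,v22) [--+] → (0.722325, -1.6926, 0.684442)–(-0.977226, -1.6926, 0.684442)  len=1.6996
  (v22,v26,v27) [+-+] → (0.722325, -1.6926, 0.684442)–(0.977226, -1.6926, 0.684442)  len=0.2549
  (v23,v28,v24) [++-] → (-0.722325, -1.6926, -0.684442)–(-0.977226, -1.6926, -0.684442)  len=0.2549
  (v24,v28,v29) [-+-] → (-0.722325, -1.6926, -0.684442)–(0.977226, -1.6926, -0.684442)  len=1.6996
  (v25,v0,v26) [-+-] → (1.69278, -1.6926, 0)–(1.19843, -1.6926, 0.680342)  len=0.8410
  (v26,v0,v1) [-++] → (1.19843, -1.6926, 0.680342)–(1.15378, -1.6926, 0.7418)  len=0.0760
  (v26,v1,v27) [-++] → (1.15378, -1.6926, 0.7418)–(0.977226, -1.6926, 0.684442)  len=0.1856
  (v28,v3,v29) [++-] → (1.08153, -1.6926, -0.718329)–(0.977226, -1.6926, -0.684442)  len=0.1097
  (v29,v3,v4) [-++] → (1.08153, -1.6926, -0.718329)–(1.15378, -1.6926, -0.7418)  len=0.0760
  (v29,v4,v25) [-+-] → (1.15378, -1.6926, -0.7418)–(1.54833, -1.6926, -0.198804)  len=0.6712
  (v25,v4,v0) [-++] → (1.54833, -1.6926, -0.198804)–(1.69278, -1.6926, 0)  len=0.2457

Chained into 1 loop(s):
  loop 1: 18 segments, perimeter = 8.3192
Total perimeter = 8.319


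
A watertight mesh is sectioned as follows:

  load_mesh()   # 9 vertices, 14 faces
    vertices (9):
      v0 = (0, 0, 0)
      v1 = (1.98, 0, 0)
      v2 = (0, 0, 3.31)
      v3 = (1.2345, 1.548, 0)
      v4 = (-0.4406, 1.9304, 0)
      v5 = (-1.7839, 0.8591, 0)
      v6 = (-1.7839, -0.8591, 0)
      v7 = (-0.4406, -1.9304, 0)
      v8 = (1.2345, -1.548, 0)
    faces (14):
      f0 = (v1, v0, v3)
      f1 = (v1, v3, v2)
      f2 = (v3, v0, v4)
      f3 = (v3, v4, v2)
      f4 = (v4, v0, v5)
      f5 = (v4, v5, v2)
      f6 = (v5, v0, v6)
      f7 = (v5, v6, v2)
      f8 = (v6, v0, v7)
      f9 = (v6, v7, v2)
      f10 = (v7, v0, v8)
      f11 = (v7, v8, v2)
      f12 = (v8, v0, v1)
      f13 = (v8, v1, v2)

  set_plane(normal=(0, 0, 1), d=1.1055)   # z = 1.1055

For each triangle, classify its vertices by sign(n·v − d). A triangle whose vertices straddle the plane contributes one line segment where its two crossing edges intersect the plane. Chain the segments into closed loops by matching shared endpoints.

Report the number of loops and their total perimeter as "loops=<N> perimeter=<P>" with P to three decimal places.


loops=1 perimeter=8.010

Straddling triangles (7 of 14):
  (v1,v3,v2) [--+] → (0.822192, 1.03099, 1.1055)–(1.3187, 0, 1.1055)  len=1.1443
  (v3,v4,v2) [--+] → (-0.293445, 1.28567, 1.1055)–(0.822192, 1.03099, 1.1055)  len=1.1443
  (v4,v5,v2) [--+] → (-1.1881, 0.572171, 1.1055)–(-0.293445, 1.28567, 1.1055)  len=1.1443
  (v5,v6,v2) [--+] → (-1.1881, -0.572171, 1.1055)–(-1.1881, 0.572171, 1.1055)  len=1.1443
  (v6,v7,v2) [--+] → (-0.293445, -1.28567, 1.1055)–(-1.1881, -0.572171, 1.1055)  len=1.1443
  (v7,v8,v2) [--+] → (0.822192, -1.03099, 1.1055)–(-0.293445, -1.28567, 1.1055)  len=1.1443
  (v8,v1,v2) [--+] → (1.3187, 0, 1.1055)–(0.822192, -1.03099, 1.1055)  len=1.1443

Chained into 1 loop(s):
  loop 1: 7 segments, perimeter = 8.0103
Total perimeter = 8.010


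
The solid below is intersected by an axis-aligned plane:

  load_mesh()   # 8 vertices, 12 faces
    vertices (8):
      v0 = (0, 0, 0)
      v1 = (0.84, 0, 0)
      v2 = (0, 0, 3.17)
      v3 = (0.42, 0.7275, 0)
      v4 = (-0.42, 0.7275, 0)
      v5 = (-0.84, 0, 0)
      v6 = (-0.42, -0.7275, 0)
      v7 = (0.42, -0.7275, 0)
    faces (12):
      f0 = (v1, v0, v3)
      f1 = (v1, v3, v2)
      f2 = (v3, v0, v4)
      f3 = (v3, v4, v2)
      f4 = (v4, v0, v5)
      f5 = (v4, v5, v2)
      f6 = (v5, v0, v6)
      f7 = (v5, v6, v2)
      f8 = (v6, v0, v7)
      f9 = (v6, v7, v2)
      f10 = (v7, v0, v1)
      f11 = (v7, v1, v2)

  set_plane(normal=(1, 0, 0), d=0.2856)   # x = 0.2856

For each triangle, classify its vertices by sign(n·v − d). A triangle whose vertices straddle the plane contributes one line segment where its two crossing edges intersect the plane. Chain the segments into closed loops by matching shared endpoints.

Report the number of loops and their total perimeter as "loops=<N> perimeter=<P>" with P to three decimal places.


loops=1 perimeter=5.908

Straddling triangles (8 of 12):
  (v1,v0,v3) [+-+] → (0.2856, 0, 0)–(0.2856, 0.4947, 0)  len=0.4947
  (v1,v3,v2) [++-] → (0.2856, 0.4947, 1.0144)–(0.2856, 0, 2.0922)  len=1.1859
  (v3,v0,v4) [+--] → (0.2856, 0.4947, 0)–(0.2856, 0.7275, 0)  len=0.2328
  (v3,v4,v2) [+--] → (0.2856, 0.7275, 0)–(0.2856, 0.4947, 1.0144)  len=1.0408
  (v6,v0,v7) [--+] → (0.2856, -0.4947, 0)–(0.2856, -0.7275, 0)  len=0.2328
  (v6,v7,v2) [-+-] → (0.2856, -0.7275, 0)–(0.2856, -0.4947, 1.0144)  len=1.0408
  (v7,v0,v1) [+-+] → (0.2856, -0.4947, 0)–(0.2856, 0, 0)  len=0.4947
  (v7,v1,v2) [++-] → (0.2856, 0, 2.0922)–(0.2856, -0.4947, 1.0144)  len=1.1859

Chained into 1 loop(s):
  loop 1: 8 segments, perimeter = 5.9084
Total perimeter = 5.908


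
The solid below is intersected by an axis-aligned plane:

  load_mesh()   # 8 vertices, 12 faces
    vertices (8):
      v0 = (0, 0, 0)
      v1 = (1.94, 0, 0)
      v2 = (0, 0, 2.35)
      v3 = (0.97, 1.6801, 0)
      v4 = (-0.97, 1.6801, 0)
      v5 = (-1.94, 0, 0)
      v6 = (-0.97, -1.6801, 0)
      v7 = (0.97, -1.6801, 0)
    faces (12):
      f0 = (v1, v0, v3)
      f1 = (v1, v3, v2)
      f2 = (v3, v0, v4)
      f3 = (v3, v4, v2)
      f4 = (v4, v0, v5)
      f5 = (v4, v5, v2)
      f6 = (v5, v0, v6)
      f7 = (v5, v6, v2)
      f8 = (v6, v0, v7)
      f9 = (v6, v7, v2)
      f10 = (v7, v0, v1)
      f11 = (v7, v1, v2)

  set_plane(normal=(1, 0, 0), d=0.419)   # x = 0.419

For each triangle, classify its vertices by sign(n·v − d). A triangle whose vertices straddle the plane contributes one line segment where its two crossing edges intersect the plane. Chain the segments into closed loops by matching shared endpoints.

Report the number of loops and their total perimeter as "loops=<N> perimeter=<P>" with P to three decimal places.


loops=1 perimeter=8.413

Straddling triangles (8 of 12):
  (v1,v0,v3) [+-+] → (0.419, 0, 0)–(0.419, 0.725734, 0)  len=0.7257
  (v1,v3,v2) [++-] → (0.419, 0.725734, 1.3349)–(0.419, 0, 1.84245)  len=0.8856
  (v3,v0,v4) [+--] → (0.419, 0.725734, 0)–(0.419, 1.6801, 0)  len=0.9544
  (v3,v4,v2) [+--] → (0.419, 1.6801, 0)–(0.419, 0.725734, 1.3349)  len=1.6410
  (v6,v0,v7) [--+] → (0.419, -0.725734, 0)–(0.419, -1.6801, 0)  len=0.9544
  (v6,v7,v2) [-+-] → (0.419, -1.6801, 0)–(0.419, -0.725734, 1.3349)  len=1.6410
  (v7,v0,v1) [+-+] → (0.419, -0.725734, 0)–(0.419, 0, 0)  len=0.7257
  (v7,v1,v2) [++-] → (0.419, 0, 1.84245)–(0.419, -0.725734, 1.3349)  len=0.8856

Chained into 1 loop(s):
  loop 1: 8 segments, perimeter = 8.4133
Total perimeter = 8.413


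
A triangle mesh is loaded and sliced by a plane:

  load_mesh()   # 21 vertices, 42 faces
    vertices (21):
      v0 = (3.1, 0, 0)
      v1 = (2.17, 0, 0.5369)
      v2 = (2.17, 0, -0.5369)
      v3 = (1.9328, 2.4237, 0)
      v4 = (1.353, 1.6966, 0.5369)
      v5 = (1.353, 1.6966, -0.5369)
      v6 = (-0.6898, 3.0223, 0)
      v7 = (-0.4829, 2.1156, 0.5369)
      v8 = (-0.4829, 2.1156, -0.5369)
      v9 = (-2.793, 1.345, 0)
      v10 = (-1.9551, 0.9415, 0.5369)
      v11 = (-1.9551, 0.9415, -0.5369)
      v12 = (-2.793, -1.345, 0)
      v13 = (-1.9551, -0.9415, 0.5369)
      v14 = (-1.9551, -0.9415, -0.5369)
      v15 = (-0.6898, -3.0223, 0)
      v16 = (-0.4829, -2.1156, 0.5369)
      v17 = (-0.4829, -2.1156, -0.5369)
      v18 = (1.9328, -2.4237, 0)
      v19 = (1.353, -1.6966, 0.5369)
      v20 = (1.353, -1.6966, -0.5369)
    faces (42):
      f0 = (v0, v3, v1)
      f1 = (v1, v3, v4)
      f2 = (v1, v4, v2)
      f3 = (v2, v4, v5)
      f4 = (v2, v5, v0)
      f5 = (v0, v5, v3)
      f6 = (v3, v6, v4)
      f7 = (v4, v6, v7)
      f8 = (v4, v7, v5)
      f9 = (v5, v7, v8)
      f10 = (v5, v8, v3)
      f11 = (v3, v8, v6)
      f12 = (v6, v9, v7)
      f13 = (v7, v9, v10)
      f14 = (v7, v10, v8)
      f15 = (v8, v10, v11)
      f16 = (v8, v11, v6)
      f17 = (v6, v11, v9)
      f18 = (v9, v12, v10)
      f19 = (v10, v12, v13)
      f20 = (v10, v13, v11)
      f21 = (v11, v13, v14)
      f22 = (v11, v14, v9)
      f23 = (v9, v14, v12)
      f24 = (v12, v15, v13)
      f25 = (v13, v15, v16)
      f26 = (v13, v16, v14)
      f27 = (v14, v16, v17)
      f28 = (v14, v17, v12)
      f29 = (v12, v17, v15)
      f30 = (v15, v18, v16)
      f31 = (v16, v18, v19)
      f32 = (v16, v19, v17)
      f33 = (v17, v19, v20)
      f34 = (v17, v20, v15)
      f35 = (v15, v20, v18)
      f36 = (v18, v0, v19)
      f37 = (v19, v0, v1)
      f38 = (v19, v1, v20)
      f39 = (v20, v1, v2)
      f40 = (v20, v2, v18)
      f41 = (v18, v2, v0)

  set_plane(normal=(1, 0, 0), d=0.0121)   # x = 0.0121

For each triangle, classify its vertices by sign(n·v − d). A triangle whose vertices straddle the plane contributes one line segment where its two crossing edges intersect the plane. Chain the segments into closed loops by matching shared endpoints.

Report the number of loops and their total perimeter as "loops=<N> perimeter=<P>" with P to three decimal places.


Straddling triangles (12 of 42):
  (v3,v6,v4) [+-+] → (0.0121, 2.86209, 0)–(0.0121, 2.56679, 0.184477)  len=0.3482
  (v4,v6,v7) [+--] → (0.0121, 2.56679, 0.184477)–(0.0121, 2.00263, 0.5369)  len=0.6652
  (v4,v7,v5) [+-+] → (0.0121, 2.00263, 0.5369)–(0.0121, 2.00263, 0.247379)  len=0.2895
  (v5,v7,v8) [+--] → (0.0121, 2.00263, 0.247379)–(0.0121, 2.00263, -0.5369)  len=0.7843
  (v5,v8,v3) [+-+] → (0.0121, 2.00263, -0.5369)–(0.0121, 2.17873, -0.426884)  len=0.2076
  (v3,v8,v6) [+--] → (0.0121, 2.17873, -0.426884)–(0.0121, 2.86209, 0)  len=0.8057
  (v15,v18,v16) [-+-] → (0.0121, -2.86209, 0)–(0.0121, -2.17873, 0.426884)  len=0.8057
  (v16,v18,v19) [-++] → (0.0121, -2.17873, 0.426884)–(0.0121, -2.00263, 0.5369)  len=0.2076
  (v16,v19,v17) [-+-] → (0.0121, -2.00263, 0.5369)–(0.0121, -2.00263, -0.247379)  len=0.7843
  (v17,v19,v20) [-++] → (0.0121, -2.00263, -0.247379)–(0.0121, -2.00263, -0.5369)  len=0.2895
  (v17,v20,v15) [-+-] → (0.0121, -2.00263, -0.5369)–(0.0121, -2.56679, -0.184477)  len=0.6652
  (v15,v20,v18) [-++] → (0.0121, -2.56679, -0.184477)–(0.0121, -2.86209, 0)  len=0.3482

Chained into 2 loop(s):
  loop 1: 6 segments, perimeter = 3.1006
  loop 2: 6 segments, perimeter = 3.1006
Total perimeter = 6.201

loops=2 perimeter=6.201


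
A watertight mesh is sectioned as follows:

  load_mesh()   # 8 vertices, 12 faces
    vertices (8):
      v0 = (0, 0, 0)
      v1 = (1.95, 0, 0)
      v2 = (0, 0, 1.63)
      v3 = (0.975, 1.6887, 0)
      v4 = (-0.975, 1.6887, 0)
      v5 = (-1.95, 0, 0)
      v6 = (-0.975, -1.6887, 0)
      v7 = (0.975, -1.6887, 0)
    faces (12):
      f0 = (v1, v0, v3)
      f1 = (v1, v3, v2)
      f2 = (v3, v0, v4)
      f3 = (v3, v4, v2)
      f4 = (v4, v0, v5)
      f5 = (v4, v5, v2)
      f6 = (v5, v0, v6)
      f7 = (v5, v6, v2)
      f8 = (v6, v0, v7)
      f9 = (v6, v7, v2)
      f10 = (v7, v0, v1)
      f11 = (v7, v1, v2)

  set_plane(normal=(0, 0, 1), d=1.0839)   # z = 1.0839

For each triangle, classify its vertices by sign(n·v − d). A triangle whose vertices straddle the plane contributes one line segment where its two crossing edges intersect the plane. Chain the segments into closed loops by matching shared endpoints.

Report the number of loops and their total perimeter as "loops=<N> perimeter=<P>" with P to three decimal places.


loops=1 perimeter=3.920

Straddling triangles (6 of 12):
  (v1,v3,v2) [--+] → (0.326655, 0.565766, 1.0839)–(0.65331, 0, 1.0839)  len=0.6533
  (v3,v4,v2) [--+] → (-0.326655, 0.565766, 1.0839)–(0.326655, 0.565766, 1.0839)  len=0.6533
  (v4,v5,v2) [--+] → (-0.65331, 0, 1.0839)–(-0.326655, 0.565766, 1.0839)  len=0.6533
  (v5,v6,v2) [--+] → (-0.326655, -0.565766, 1.0839)–(-0.65331, 0, 1.0839)  len=0.6533
  (v6,v7,v2) [--+] → (0.326655, -0.565766, 1.0839)–(-0.326655, -0.565766, 1.0839)  len=0.6533
  (v7,v1,v2) [--+] → (0.65331, 0, 1.0839)–(0.326655, -0.565766, 1.0839)  len=0.6533

Chained into 1 loop(s):
  loop 1: 6 segments, perimeter = 3.9198
Total perimeter = 3.920


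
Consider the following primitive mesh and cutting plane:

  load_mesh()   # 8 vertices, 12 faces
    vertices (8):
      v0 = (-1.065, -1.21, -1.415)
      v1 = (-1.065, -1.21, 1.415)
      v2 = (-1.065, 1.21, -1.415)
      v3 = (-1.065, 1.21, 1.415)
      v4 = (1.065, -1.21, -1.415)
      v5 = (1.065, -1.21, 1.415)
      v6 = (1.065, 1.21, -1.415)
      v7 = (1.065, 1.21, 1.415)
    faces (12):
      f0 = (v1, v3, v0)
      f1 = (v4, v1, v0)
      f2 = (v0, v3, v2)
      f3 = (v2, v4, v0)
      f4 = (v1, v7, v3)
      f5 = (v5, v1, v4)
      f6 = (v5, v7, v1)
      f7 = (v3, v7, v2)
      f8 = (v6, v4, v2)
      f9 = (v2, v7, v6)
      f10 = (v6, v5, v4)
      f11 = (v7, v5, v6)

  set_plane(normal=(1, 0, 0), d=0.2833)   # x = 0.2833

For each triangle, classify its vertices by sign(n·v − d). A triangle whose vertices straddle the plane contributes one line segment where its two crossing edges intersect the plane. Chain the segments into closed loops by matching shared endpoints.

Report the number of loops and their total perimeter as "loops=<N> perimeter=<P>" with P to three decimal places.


loops=1 perimeter=10.500

Straddling triangles (8 of 12):
  (v4,v1,v0) [+--] → (0.2833, -1.21, -0.376403)–(0.2833, -1.21, -1.415)  len=1.0386
  (v2,v4,v0) [-+-] → (0.2833, -0.321871, -1.415)–(0.2833, -1.21, -1.415)  len=0.8881
  (v1,v7,v3) [-+-] → (0.2833, 0.321871, 1.415)–(0.2833, 1.21, 1.415)  len=0.8881
  (v5,v1,v4) [+-+] → (0.2833, -1.21, 1.415)–(0.2833, -1.21, -0.376403)  len=1.7914
  (v5,v7,v1) [++-] → (0.2833, 0.321871, 1.415)–(0.2833, -1.21, 1.415)  len=1.5319
  (v3,v7,v2) [-+-] → (0.2833, 1.21, 1.415)–(0.2833, 1.21, 0.376403)  len=1.0386
  (v6,v4,v2) [++-] → (0.2833, -0.321871, -1.415)–(0.2833, 1.21, -1.415)  len=1.5319
  (v2,v7,v6) [-++] → (0.2833, 1.21, 0.376403)–(0.2833, 1.21, -1.415)  len=1.7914

Chained into 1 loop(s):
  loop 1: 8 segments, perimeter = 10.5000
Total perimeter = 10.500


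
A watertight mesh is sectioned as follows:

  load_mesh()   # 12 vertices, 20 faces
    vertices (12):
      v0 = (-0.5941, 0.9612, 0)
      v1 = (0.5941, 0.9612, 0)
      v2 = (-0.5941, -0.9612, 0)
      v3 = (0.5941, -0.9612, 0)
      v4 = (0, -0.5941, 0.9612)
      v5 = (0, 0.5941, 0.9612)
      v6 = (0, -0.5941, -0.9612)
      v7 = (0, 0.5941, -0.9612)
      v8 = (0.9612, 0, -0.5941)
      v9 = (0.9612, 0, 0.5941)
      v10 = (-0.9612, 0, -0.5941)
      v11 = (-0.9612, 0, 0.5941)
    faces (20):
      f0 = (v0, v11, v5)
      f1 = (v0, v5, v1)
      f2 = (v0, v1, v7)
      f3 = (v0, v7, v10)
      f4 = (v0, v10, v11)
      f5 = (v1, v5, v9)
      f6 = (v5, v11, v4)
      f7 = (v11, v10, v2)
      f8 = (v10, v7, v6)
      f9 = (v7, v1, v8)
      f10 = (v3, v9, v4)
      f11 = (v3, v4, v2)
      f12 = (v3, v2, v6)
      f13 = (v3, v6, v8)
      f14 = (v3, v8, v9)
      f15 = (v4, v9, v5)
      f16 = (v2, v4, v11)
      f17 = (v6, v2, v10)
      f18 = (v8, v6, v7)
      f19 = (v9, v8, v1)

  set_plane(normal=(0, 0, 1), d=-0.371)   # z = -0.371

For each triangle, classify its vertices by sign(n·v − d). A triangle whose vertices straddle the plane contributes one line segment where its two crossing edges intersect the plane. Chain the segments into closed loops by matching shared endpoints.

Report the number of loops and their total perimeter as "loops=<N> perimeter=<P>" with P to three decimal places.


loops=1 perimeter=5.599

Straddling triangles (10 of 20):
  (v0,v1,v7) [++-] → (0.364792, 0.819508, -0.371)–(-0.364792, 0.819508, -0.371)  len=0.7296
  (v0,v7,v10) [+--] → (-0.364792, 0.819508, -0.371)–(-0.823344, 0.360956, -0.371)  len=0.6485
  (v0,v10,v11) [+-+] → (-0.823344, 0.360956, -0.371)–(-0.9612, 0, -0.371)  len=0.3864
  (v11,v10,v2) [+-+] → (-0.9612, 0, -0.371)–(-0.823344, -0.360956, -0.371)  len=0.3864
  (v7,v1,v8) [-+-] → (0.364792, 0.819508, -0.371)–(0.823344, 0.360956, -0.371)  len=0.6485
  (v3,v2,v6) [++-] → (-0.364792, -0.819508, -0.371)–(0.364792, -0.819508, -0.371)  len=0.7296
  (v3,v6,v8) [+--] → (0.364792, -0.819508, -0.371)–(0.823344, -0.360956, -0.371)  len=0.6485
  (v3,v8,v9) [+-+] → (0.823344, -0.360956, -0.371)–(0.9612, 0, -0.371)  len=0.3864
  (v6,v2,v10) [-+-] → (-0.364792, -0.819508, -0.371)–(-0.823344, -0.360956, -0.371)  len=0.6485
  (v9,v8,v1) [+-+] → (0.9612, 0, -0.371)–(0.823344, 0.360956, -0.371)  len=0.3864

Chained into 1 loop(s):
  loop 1: 10 segments, perimeter = 5.5987
Total perimeter = 5.599


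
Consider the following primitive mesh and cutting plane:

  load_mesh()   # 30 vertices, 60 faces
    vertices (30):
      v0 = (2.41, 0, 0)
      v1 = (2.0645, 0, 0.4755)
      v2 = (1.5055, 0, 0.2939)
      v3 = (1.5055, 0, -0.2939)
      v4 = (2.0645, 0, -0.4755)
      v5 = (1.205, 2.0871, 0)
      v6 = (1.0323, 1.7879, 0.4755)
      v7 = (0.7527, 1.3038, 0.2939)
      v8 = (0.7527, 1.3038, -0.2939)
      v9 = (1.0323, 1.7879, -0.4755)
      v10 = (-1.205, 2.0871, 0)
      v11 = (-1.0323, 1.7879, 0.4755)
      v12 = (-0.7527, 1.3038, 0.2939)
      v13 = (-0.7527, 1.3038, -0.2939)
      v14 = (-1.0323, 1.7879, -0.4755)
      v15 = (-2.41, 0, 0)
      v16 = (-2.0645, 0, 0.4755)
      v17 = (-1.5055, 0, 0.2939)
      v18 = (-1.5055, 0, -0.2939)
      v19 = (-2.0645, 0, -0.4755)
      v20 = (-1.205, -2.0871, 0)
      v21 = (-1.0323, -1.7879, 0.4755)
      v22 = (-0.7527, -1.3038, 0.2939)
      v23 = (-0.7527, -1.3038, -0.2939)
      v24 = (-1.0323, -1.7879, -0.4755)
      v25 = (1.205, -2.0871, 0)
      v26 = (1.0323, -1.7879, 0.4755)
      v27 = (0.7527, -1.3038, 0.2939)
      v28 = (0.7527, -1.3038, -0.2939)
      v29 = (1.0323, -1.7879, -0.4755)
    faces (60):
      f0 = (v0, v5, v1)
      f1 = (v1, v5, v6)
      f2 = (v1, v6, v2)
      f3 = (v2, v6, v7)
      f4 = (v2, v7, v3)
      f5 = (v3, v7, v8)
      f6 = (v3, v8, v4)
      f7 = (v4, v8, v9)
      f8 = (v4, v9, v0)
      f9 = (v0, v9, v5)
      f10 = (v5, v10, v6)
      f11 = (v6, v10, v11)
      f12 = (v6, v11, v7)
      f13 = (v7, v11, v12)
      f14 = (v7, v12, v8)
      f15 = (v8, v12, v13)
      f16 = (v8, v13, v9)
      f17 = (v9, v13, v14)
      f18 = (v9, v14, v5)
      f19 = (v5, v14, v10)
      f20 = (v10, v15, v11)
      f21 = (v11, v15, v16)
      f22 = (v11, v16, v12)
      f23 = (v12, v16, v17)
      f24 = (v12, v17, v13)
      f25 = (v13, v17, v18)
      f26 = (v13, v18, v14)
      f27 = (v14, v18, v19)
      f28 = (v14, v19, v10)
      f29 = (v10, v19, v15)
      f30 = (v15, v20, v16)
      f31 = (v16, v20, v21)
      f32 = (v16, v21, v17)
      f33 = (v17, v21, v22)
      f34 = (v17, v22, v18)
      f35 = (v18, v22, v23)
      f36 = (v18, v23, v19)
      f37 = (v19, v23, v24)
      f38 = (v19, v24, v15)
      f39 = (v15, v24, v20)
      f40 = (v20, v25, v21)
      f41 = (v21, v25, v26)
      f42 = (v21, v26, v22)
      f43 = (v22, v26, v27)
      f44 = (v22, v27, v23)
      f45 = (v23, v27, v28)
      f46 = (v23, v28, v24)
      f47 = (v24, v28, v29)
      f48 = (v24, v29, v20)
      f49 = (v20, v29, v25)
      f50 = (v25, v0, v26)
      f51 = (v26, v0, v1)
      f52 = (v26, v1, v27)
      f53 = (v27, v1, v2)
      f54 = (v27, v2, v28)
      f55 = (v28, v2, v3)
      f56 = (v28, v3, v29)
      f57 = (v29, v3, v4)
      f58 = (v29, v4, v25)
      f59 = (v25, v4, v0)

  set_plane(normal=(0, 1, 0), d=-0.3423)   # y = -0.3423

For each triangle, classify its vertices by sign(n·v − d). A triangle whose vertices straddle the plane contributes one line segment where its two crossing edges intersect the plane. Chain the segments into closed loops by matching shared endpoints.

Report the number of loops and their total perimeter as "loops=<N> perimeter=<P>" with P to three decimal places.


Straddling triangles (20 of 60):
  (v15,v20,v16) [+-+] → (-2.21237, -0.3423, 0)–(-1.92354, -0.3423, 0.397514)  len=0.4914
  (v16,v20,v21) [+--] → (-1.92354, -0.3423, 0.397514)–(-1.86688, -0.3423, 0.4755)  len=0.0964
  (v16,v21,v17) [+-+] → (-1.86688, -0.3423, 0.4755)–(-1.4149, -0.3423, 0.328668)  len=0.4752
  (v17,v21,v22) [+--] → (-1.4149, -0.3423, 0.328668)–(-1.30786, -0.3423, 0.2939)  len=0.1125
  (v17,v22,v18) [+-+] → (-1.30786, -0.3423, 0.2939)–(-1.30786, -0.3423, -0.139579)  len=0.4335
  (v18,v22,v23) [+--] → (-1.30786, -0.3423, -0.139579)–(-1.30786, -0.3423, -0.2939)  len=0.1543
  (v18,v23,v19) [+-+] → (-1.30786, -0.3423, -0.2939)–(-1.7201, -0.3423, -0.427823)  len=0.4334
  (v19,v23,v24) [+--] → (-1.7201, -0.3423, -0.427823)–(-1.86688, -0.3423, -0.4755)  len=0.1543
  (v19,v24,v15) [+-+] → (-1.86688, -0.3423, -0.4755)–(-2.14623, -0.3423, -0.0910362)  len=0.4752
  (v15,v24,v20) [+--] → (-2.14623, -0.3423, -0.0910362)–(-2.21237, -0.3423, 0)  len=0.1125
  (v25,v0,v26) [-+-] → (2.21237, -0.3423, 0)–(2.14623, -0.3423, 0.0910362)  len=0.1125
  (v26,v0,v1) [-++] → (2.14623, -0.3423, 0.0910362)–(1.86688, -0.3423, 0.4755)  len=0.4752
  (v26,v1,v27) [-+-] → (1.86688, -0.3423, 0.4755)–(1.7201, -0.3423, 0.427823)  len=0.1543
  (v27,v1,v2) [-++] → (1.7201, -0.3423, 0.427823)–(1.30786, -0.3423, 0.2939)  len=0.4334
  (v27,v2,v28) [-+-] → (1.30786, -0.3423, 0.2939)–(1.30786, -0.3423, 0.139579)  len=0.1543
  (v28,v2,v3) [-++] → (1.30786, -0.3423, 0.139579)–(1.30786, -0.3423, -0.2939)  len=0.4335
  (v28,v3,v29) [-+-] → (1.30786, -0.3423, -0.2939)–(1.4149, -0.3423, -0.328668)  len=0.1125
  (v29,v3,v4) [-++] → (1.4149, -0.3423, -0.328668)–(1.86688, -0.3423, -0.4755)  len=0.4752
  (v29,v4,v25) [-+-] → (1.86688, -0.3423, -0.4755)–(1.92354, -0.3423, -0.397514)  len=0.0964
  (v25,v4,v0) [-++] → (1.92354, -0.3423, -0.397514)–(2.21237, -0.3423, 0)  len=0.4914

Chained into 2 loop(s):
  loop 1: 10 segments, perimeter = 2.9389
  loop 2: 10 segments, perimeter = 2.9389
Total perimeter = 5.878

loops=2 perimeter=5.878
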